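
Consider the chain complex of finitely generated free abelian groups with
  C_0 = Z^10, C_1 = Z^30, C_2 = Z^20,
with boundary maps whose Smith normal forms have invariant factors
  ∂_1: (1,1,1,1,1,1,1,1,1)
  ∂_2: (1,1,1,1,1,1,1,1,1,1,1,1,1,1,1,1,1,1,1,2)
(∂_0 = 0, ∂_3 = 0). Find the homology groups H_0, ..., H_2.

H_0: b_0 = 10 − 0 − 9 = 1; torsion from ∂_1 factors > 1: none. So H_0 ≅ Z.
H_1: b_1 = 30 − 9 − 20 = 1; torsion from ∂_2 factors > 1: [2]. So H_1 ≅ Z × Z/2.
H_2: b_2 = 20 − 20 − 0 = 0; torsion from ∂_3 factors > 1: none. So H_2 ≅ 0.

H_0 ≅ Z,  H_1 ≅ Z × Z/2,  H_2 = 0.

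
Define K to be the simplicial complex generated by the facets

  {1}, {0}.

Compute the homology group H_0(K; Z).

Take the total order 0 < 1 on the vertex set. Then K (dimension 0) consists of the simplices:

  0-simplices (2): [0], [1]

so the chain groups are C_0 ≅ Z^2.

From H_k ≅ ker(∂_k) / im(∂_{k+1}) we obtain:

  H_0: rank C_0 − rank ∂_1 = 2 − 0 = 2, and there is no ∂_1, so H_0 = Z^2.

(K is a triangulation of a set of 2 points.)

H_0 ≅ Z^2.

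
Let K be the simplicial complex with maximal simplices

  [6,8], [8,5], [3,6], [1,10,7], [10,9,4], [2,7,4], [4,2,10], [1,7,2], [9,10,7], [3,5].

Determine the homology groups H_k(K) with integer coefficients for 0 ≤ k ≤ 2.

H_0 ≅ Z^2,  H_1 ≅ Z^2,  H_2 = 0.

Fix the vertex order 1 < 2 < 3 < 4 < 5 < 6 < 7 < 8 < 9 < 10 and write every simplex with vertices in increasing order. Then dim K = 2 and the simplices of K are:

  0-simplices (10): [1], [2], [3], [4], [5], [6], [7], [8], [9], [10]
  1-simplices (16): [1,2], [1,7], [1,10], [2,4], [2,7], [2,10], [3,5], [3,6], [4,7], [4,9], [4,10], [5,8], [6,8], [7,9], [7,10], [9,10]
  2-simplices (6): [1,2,7], [1,7,10], [2,4,7], [2,4,10], [4,9,10], [7,9,10]

so the chain groups are C_0 ≅ Z^10, C_1 ≅ Z^16, C_2 ≅ Z^6.

∂_1: C_1 → C_0 maps an edge to its endpoints' difference, ∂[p,q] = q − p. For instance
  ∂[6,8] = [8] − [6].
This gives a 10×16 integer matrix of rank 8; reducing to Smith normal form yields diagonal entries (1,1,1,1,1,1,1,1).

The boundary map ∂_2: C_2 → C_1 acts by ∂[p,q,r] = [q,r] − [p,r] + [p,q]. For instance
  ∂[1,7,10] = [7,10] − [1,10] + [1,7],
  ∂[2,4,7] = [4,7] − [2,7] + [2,4].
As a 16×6 matrix over Z this has rank 6, with invariant factors (1,1,1,1,1,1).

From H_k ≅ ker(∂_k) / im(∂_{k+1}) we obtain:

  H_0: rank C_0 − rank ∂_1 = 10 − 8 = 2, and the invariant factors of ∂_1 are all 1, so H_0 = Z^2.
  H_1: rank ker ∂_1 − rank ∂_2 = (16 − 8) − 6 = 2, and the invariant factors of ∂_2 are all 1, so H_1 = Z^2.
  H_2: rank ker ∂_2 − rank ∂_3 = (6 − 6) − 0 = 0, and there is no ∂_3, so H_2 = 0.

As a check, the Euler characteristic is 10 − 16 + 6 = 0, which agrees with 2 − 2 + 0 = 0.
(K is a triangulation of the disjoint union of the circle S^1 and the cylinder S^1 x I.)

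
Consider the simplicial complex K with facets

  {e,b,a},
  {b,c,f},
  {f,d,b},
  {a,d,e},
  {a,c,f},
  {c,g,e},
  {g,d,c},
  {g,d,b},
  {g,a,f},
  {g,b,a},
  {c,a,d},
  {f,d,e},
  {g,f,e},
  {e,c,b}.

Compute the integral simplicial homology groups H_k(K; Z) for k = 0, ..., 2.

Take the total order a < b < c < d < e < f < g on the vertex set. Then K (dimension 2) consists of the simplices:

  0-simplices (7): a, b, c, d, e, f, g
  1-simplices (21): ab, ac, ad, ae, af, ag, bc, bd, be, bf, bg, cd, ce, cf, cg, de, df, dg, ef, eg, fg
  2-simplices (14): abe, abg, acd, acf, ade, afg, bce, bcf, bdf, bdg, cdg, ceg, def, efg

giving chain groups C_0 ≅ Z^7, C_1 ≅ Z^21, C_2 ≅ Z^14.

Boundary ∂_1: C_1 → C_0 sends each edge [p,q] (with p < q) to q − p. For instance
  ∂ce = e − c.
As a 7×21 matrix over Z this has rank 6, with invariant factors (1,1,1,1,1,1).

Boundary ∂_2: C_2 → C_1 acts by ∂[p,q,r] = [q,r] − [p,r] + [p,q]. For instance
  ∂ceg = eg − cg + ce,
  ∂cdg = dg − cg + cd.
The 21×14 boundary matrix has rank 13 and Smith normal form diag(1,1,1,1,1,1,1,1,1,1,1,1,1).

Computing H_k = (kernel of ∂_k) / (image of ∂_{k+1}):

  H_0: rank C_0 − rank ∂_1 = 7 − 6 = 1, and the invariant factors of ∂_1 are all 1, so H_0 = Z.
  H_1: rank ker ∂_1 − rank ∂_2 = (21 − 6) − 13 = 2, and the invariant factors of ∂_2 are all 1, so H_1 = Z^2.
  H_2: rank ker ∂_2 − rank ∂_3 = (14 − 13) − 0 = 1, and there is no ∂_3, so H_2 = Z.

As a check, the Euler characteristic is 7 − 21 + 14 = 0, which agrees with 1 − 2 + 1 = 0.
(K is a triangulation of the torus T^2.)

H_0 = Z,  H_1 = Z^2,  H_2 = Z.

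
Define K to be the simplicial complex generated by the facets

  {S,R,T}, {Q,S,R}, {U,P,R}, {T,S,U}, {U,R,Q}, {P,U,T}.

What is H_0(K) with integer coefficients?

Fix the vertex order P < Q < R < S < T < U and write every simplex with vertices in increasing order. Then dim K = 2 and the simplices of K are:

  0-simplices (6): P, Q, R, S, T, U
  1-simplices (12): PR, PT, PU, QR, QS, QU, RS, RT, RU, ST, SU, TU
  2-simplices (6): PRU, PTU, QRS, QRU, RST, STU

giving chain groups C_0 ≅ Z^6, C_1 ≅ Z^12, C_2 ≅ Z^6.

The boundary map ∂_1: C_1 → C_0 is given by ∂[p,q] = [q] − [p].
The 6×12 boundary matrix has rank 5 and Smith normal form diag(1,1,1,1,1).

The boundary map ∂_2: C_2 → C_1 sends each 2-simplex [p,q,r] to [q,r] − [p,r] + [p,q]. For instance
  ∂RST = ST − RT + RS,
  ∂QRU = RU − QU + QR.
The 12×6 boundary matrix has rank 6 and Smith normal form diag(1,1,1,1,1,1).

Computing H_k = (kernel of ∂_k) / (image of ∂_{k+1}):

  H_0: rank C_0 − rank ∂_1 = 6 − 5 = 1, and the invariant factors of ∂_1 are all 1, so H_0 ≅ Z.

(K is a triangulation of the cylinder S^1 x I.)

H_0 ≅ Z.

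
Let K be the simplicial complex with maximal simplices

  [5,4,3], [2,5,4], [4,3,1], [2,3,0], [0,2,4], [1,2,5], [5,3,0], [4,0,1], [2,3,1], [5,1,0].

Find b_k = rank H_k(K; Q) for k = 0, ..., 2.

We work with the vertex ordering 0 < 1 < 2 < 3 < 4 < 5. The simplices of K, each written with vertices in increasing order, are:

  0-simplices (6): [0], [1], [2], [3], [4], [5]
  1-simplices (15): [0,1], [0,2], [0,3], [0,4], [0,5], [1,2], [1,3], [1,4], [1,5], [2,3], [2,4], [2,5], [3,4], [3,5], [4,5]
  2-simplices (10): [0,1,4], [0,1,5], [0,2,3], [0,2,4], [0,3,5], [1,2,3], [1,2,5], [1,3,4], [2,4,5], [3,4,5]

so the chain groups are C_0 ≅ Z^6, C_1 ≅ Z^15, C_2 ≅ Z^10.

Boundary ∂_1: C_1 → C_0 is given by ∂[p,q] = [q] − [p]. For instance
  ∂[0,5] = [5] − [0].
The 6×15 boundary matrix has rank 5 and Smith normal form diag(1,1,1,1,1).

∂_2: C_2 → C_1 maps a triangle to the signed sum of its edges. For instance
  ∂[0,2,3] = [2,3] − [0,3] + [0,2],
  ∂[1,2,3] = [2,3] − [1,3] + [1,2].
The 15×10 boundary matrix has rank 10 and Smith normal form diag(1,1,1,1,1,1,1,1,1,2).

From H_k ≅ ker(∂_k) / im(∂_{k+1}) we obtain:

  H_0: rank C_0 − rank ∂_1 = 6 − 5 = 1, and the invariant factors of ∂_1 are all 1, so H_0 ≅ Z.
  H_1: rank ker ∂_1 − rank ∂_2 = (15 − 5) − 10 = 0, and ∂_2 has invariant factor 2 > 1, so H_1 ≅ Z/2.
  H_2: rank ker ∂_2 − rank ∂_3 = (10 − 10) − 0 = 0, and there is no ∂_3, so H_2 ≅ 0.

As a check, the Euler characteristic is 6 − 15 + 10 = 1, which agrees with 1 − 0 + 0 = 1.

Hence the Betti numbers are b_0 = 1, b_1 = 0, b_2 = 0.

b_0 = 1, b_1 = 0, b_2 = 0.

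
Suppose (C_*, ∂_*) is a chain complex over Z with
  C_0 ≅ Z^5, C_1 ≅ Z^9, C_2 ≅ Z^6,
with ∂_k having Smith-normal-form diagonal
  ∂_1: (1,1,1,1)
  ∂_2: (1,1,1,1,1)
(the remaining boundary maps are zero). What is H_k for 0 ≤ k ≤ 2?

H_0 = Z,  H_1 = 0,  H_2 = Z.

H_0: b_0 = 5 − 0 − 4 = 1; torsion from ∂_1 factors > 1: none. So H_0 = Z.
H_1: b_1 = 9 − 4 − 5 = 0; torsion from ∂_2 factors > 1: none. So H_1 = 0.
H_2: b_2 = 6 − 5 − 0 = 1; torsion from ∂_3 factors > 1: none. So H_2 = Z.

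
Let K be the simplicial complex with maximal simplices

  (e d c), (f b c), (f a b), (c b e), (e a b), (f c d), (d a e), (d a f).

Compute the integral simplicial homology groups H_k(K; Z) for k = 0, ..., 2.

K has 6 vertices, 12 edges, 8 triangles.
rank ∂_0 = 0, rank ∂_1 = 5 ⇒ b_0 = 6 − 0 − 5 = 1; all invariant factors of ∂_1 are 1 so no torsion. So H_0 = Z.
rank ∂_1 = 5, rank ∂_2 = 7 ⇒ b_1 = 12 − 5 − 7 = 0; all invariant factors of ∂_2 are 1 so no torsion. So H_1 = 0.
rank ∂_2 = 7, rank ∂_3 = 0 ⇒ b_2 = 8 − 7 − 0 = 1. So H_2 = Z.

H_0 ≅ Z,  H_1 = 0,  H_2 ≅ Z.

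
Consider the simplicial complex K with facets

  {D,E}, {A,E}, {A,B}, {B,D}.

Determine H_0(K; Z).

H_0 ≅ Z.

Take the total order A < B < D < E on the vertex set. Then K (dimension 1) consists of the simplices:

  0-simplices (4): A, B, D, E
  1-simplices (4): AB, AE, BD, DE

giving chain groups C_0 ≅ Z^4, C_1 ≅ Z^4.

∂_1: C_1 → C_0 maps an edge to its endpoints' difference, ∂[p,q] = q − p. For instance
  ∂BD = D − B.
As a 4×4 matrix over Z this has rank 3, with invariant factors (1,1,1).

Now H_k = ker ∂_k / im ∂_{k+1}, so:

  H_0: rank C_0 − rank ∂_1 = 4 − 3 = 1, and the invariant factors of ∂_1 are all 1, so H_0 = Z.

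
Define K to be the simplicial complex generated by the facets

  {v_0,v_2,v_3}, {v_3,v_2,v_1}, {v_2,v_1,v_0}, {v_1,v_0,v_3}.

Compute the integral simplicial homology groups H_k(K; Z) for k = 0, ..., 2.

H_0 ≅ Z,  H_1 = 0,  H_2 ≅ Z.

We work with the vertex ordering v_0 < v_1 < v_2 < v_3. The simplices of K, each written with vertices in increasing order, are:

  0-simplices (4): [v_0], [v_1], [v_2], [v_3]
  1-simplices (6): [v_0,v_1], [v_0,v_2], [v_0,v_3], [v_1,v_2], [v_1,v_3], [v_2,v_3]
  2-simplices (4): [v_0,v_1,v_2], [v_0,v_1,v_3], [v_0,v_2,v_3], [v_1,v_2,v_3]

Hence C_0 ≅ Z^4, C_1 ≅ Z^6, C_2 ≅ Z^4.

∂_1: C_1 → C_0 sends each edge [p,q] (with p < q) to q − p. For instance
  ∂[v_1,v_3] = [v_3] − [v_1].
As a 4×6 matrix over Z this has rank 3, with invariant factors (1,1,1).

The boundary map ∂_2: C_2 → C_1 sends each 2-simplex [p,q,r] to [q,r] − [p,r] + [p,q]. For instance
  ∂[v_0,v_2,v_3] = [v_2,v_3] − [v_0,v_3] + [v_0,v_2],
  ∂[v_1,v_2,v_3] = [v_2,v_3] − [v_1,v_3] + [v_1,v_2].
As a 6×4 matrix over Z this has rank 3, with invariant factors (1,1,1).

Now H_k = ker ∂_k / im ∂_{k+1}, so:

  H_0: rank C_0 − rank ∂_1 = 4 − 3 = 1, and the invariant factors of ∂_1 are all 1, so H_0 ≅ Z.
  H_1: rank ker ∂_1 − rank ∂_2 = (6 − 3) − 3 = 0, and the invariant factors of ∂_2 are all 1, so H_1 ≅ 0.
  H_2: rank ker ∂_2 − rank ∂_3 = (4 − 3) − 0 = 1, and there is no ∂_3, so H_2 ≅ Z.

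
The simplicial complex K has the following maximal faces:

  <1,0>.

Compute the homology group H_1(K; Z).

H_1 = 0.

Fix the vertex order 0 < 1 and write every simplex with vertices in increasing order. Then dim K = 1 and the simplices of K are:

  0-simplices (2): [0], [1]
  1-simplices (1): [0,1]

so the chain groups are C_0 ≅ Z^2, C_1 ≅ Z^1.

The boundary map ∂_1: C_1 → C_0 sends each edge [p,q] (with p < q) to q − p. For instance
  ∂[0,1] = [1] − [0].
The resulting 2×1 matrix has rank 1, and its Smith normal form has invariant factors (1).

Computing H_k = (kernel of ∂_k) / (image of ∂_{k+1}):

  H_1: rank ker ∂_1 − rank ∂_2 = (1 − 1) − 0 = 0, and there is no ∂_2, so H_1 = 0.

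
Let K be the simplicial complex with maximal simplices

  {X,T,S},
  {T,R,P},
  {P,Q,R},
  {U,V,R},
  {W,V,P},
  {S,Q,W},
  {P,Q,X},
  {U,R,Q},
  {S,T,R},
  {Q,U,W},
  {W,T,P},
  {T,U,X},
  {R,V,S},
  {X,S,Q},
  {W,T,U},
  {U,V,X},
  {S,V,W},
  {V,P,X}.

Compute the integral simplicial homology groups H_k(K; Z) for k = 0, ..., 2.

Order the vertices as P < Q < R < S < T < U < V < W < X. Listing each simplex with vertices in this order, K has dimension 2 with simplices:

  0-simplices (9): P, Q, R, S, T, U, V, W, X
  1-simplices (27): PQ, PR, PT, PV, PW, PX, QR, QS, QU, QW, QX, RS, RT, RU, RV, ST, SV, SW, SX, TU, TW, TX, UV, UW, UX, VW, VX
  2-simplices (18): PQR, PQX, PRT, PTW, PVW, PVX, QRU, QSW, QSX, QUW, RST, RSV, RUV, STX, SVW, TUW, TUX, UVX

so the chain groups are C_0 ≅ Z^9, C_1 ≅ Z^27, C_2 ≅ Z^18.

The boundary map ∂_1: C_1 → C_0 sends each edge [p,q] (with p < q) to q − p. For instance
  ∂SV = V − S.
This gives a 9×27 integer matrix of rank 8; reducing to Smith normal form yields diagonal entries (1,1,1,1,1,1,1,1).

Boundary ∂_2: C_2 → C_1 acts by ∂[p,q,r] = [q,r] − [p,r] + [p,q]. For instance
  ∂RSV = SV − RV + RS,
  ∂QRU = RU − QU + QR.
The 27×18 boundary matrix has rank 17 and Smith normal form diag(1,1,1,1,1,1,1,1,1,1,1,1,1,1,1,1,1).

Reading off H_k = ker ∂_k / im ∂_{k+1}:

  H_0: rank C_0 − rank ∂_1 = 9 − 8 = 1, and the invariant factors of ∂_1 are all 1, so H_0 = Z.
  H_1: rank ker ∂_1 − rank ∂_2 = (27 − 8) − 17 = 2, and the invariant factors of ∂_2 are all 1, so H_1 = Z^2.
  H_2: rank ker ∂_2 − rank ∂_3 = (18 − 17) − 0 = 1, and there is no ∂_3, so H_2 = Z.

H_0 ≅ Z,  H_1 ≅ Z^2,  H_2 ≅ Z.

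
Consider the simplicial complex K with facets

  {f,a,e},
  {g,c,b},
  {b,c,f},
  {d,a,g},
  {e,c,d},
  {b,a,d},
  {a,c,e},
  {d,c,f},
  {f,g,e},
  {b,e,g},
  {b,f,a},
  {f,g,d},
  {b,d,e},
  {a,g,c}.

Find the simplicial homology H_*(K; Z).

H_0 ≅ Z,  H_1 ≅ Z^2,  H_2 ≅ Z.

Take the total order a < b < c < d < e < f < g on the vertex set. Then K (dimension 2) consists of the simplices:

  0-simplices (7): a, b, c, d, e, f, g
  1-simplices (21): ab, ac, ad, ae, af, ag, bc, bd, be, bf, bg, cd, ce, cf, cg, de, df, dg, ef, eg, fg
  2-simplices (14): abd, abf, ace, acg, adg, aef, bcf, bcg, bde, beg, cde, cdf, dfg, efg

so the chain groups are C_0 ≅ Z^7, C_1 ≅ Z^21, C_2 ≅ Z^14.

The boundary map ∂_1: C_1 → C_0 maps an edge to its endpoints' difference, ∂[p,q] = q − p. For instance
  ∂af = f − a.
The 7×21 boundary matrix has rank 6 and Smith normal form diag(1,1,1,1,1,1).

The boundary map ∂_2: C_2 → C_1 maps a triangle to the signed sum of its edges. For instance
  ∂beg = eg − bg + be,
  ∂efg = fg − eg + ef.
The resulting 21×14 matrix has rank 13, and its Smith normal form has invariant factors (1,1,1,1,1,1,1,1,1,1,1,1,1).

Reading off H_k = ker ∂_k / im ∂_{k+1}:

  H_0: rank C_0 − rank ∂_1 = 7 − 6 = 1, and the invariant factors of ∂_1 are all 1, so H_0 = Z.
  H_1: rank ker ∂_1 − rank ∂_2 = (21 − 6) − 13 = 2, and the invariant factors of ∂_2 are all 1, so H_1 = Z^2.
  H_2: rank ker ∂_2 − rank ∂_3 = (14 − 13) − 0 = 1, and there is no ∂_3, so H_2 = Z.

(K is a triangulation of the torus T^2.)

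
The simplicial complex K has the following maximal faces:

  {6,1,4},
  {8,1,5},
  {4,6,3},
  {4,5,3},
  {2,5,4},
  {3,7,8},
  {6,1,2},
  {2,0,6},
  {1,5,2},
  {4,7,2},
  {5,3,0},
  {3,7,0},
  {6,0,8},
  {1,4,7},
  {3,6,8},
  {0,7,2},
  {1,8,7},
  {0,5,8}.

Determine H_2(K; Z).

Order the vertices as 0 < 1 < 2 < 3 < 4 < 5 < 6 < 7 < 8. Listing each simplex with vertices in this order, K has dimension 2 with simplices:

  0-simplices (9): [0], [1], [2], [3], [4], [5], [6], [7], [8]
  1-simplices (27): (27 of them)
  2-simplices (18): [0,2,6], [0,2,7], [0,3,5], [0,3,7], [0,5,8], [0,6,8], [1,2,5], [1,2,6], [1,4,6], [1,4,7], [1,5,8], [1,7,8], [2,4,5], [2,4,7], [3,4,5], [3,4,6], [3,6,8], [3,7,8]

giving chain groups C_0 ≅ Z^9, C_1 ≅ Z^27, C_2 ≅ Z^18.

The boundary map ∂_1: C_1 → C_0 maps an edge to its endpoints' difference, ∂[p,q] = q − p.
The resulting 9×27 matrix has rank 8, and its Smith normal form has invariant factors (1,1,1,1,1,1,1,1).

The boundary map ∂_2: C_2 → C_1 sends each 2-simplex [p,q,r] to [q,r] − [p,r] + [p,q]. For instance
  ∂[1,2,6] = [2,6] − [1,6] + [1,2],
  ∂[1,5,8] = [5,8] − [1,8] + [1,5].
As a 27×18 matrix over Z this has rank 18, with invariant factors (1,1,1,1,1,1,1,1,1,1,1,1,1,1,1,1,1,2).

Reading off H_k = ker ∂_k / im ∂_{k+1}:

  H_2: rank ker ∂_2 − rank ∂_3 = (18 − 18) − 0 = 0, and there is no ∂_3, so H_2 ≅ 0.

(K is a triangulation of the Klein bottle.)

H_2 = 0.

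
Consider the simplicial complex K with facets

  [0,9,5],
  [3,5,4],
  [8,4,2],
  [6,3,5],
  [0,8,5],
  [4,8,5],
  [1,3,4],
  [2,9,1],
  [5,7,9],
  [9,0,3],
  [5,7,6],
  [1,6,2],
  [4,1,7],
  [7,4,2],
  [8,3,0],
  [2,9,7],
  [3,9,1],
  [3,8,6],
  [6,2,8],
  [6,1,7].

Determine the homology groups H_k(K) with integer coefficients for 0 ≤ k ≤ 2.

H_0 ≅ Z,  H_1 ≅ Z ⊕ Z_2,  H_2 = 0.

Order the vertices as 0 < 1 < 2 < 3 < 4 < 5 < 6 < 7 < 8 < 9. Listing each simplex with vertices in this order, K has dimension 2 with simplices:

  0-simplices (10): [0], [1], [2], [3], [4], [5], [6], [7], [8], [9]
  1-simplices (30): (30 of them)
  2-simplices (20): (20 of them)

giving chain groups C_0 ≅ Z^10, C_1 ≅ Z^30, C_2 ≅ Z^20.

The boundary map ∂_1: C_1 → C_0 maps an edge to its endpoints' difference, ∂[p,q] = q − p. For instance
  ∂[2,6] = [6] − [2].
The resulting 10×30 matrix has rank 9, and its Smith normal form has invariant factors (1,1,1,1,1,1,1,1,1).

Boundary ∂_2: C_2 → C_1 acts by ∂[p,q,r] = [q,r] − [p,r] + [p,q]. For instance
  ∂[1,6,7] = [6,7] − [1,7] + [1,6],
  ∂[1,4,7] = [4,7] − [1,7] + [1,4].
This gives a 30×20 integer matrix of rank 20; reducing to Smith normal form yields diagonal entries (1,1,1,1,1,1,1,1,1,1,1,1,1,1,1,1,1,1,1,2).

Reading off H_k = ker ∂_k / im ∂_{k+1}:

  H_0: rank C_0 − rank ∂_1 = 10 − 9 = 1, and the invariant factors of ∂_1 are all 1, so H_0 ≅ Z.
  H_1: rank ker ∂_1 − rank ∂_2 = (30 − 9) − 20 = 1, and ∂_2 has invariant factor 2 > 1, so H_1 ≅ Z ⊕ Z_2.
  H_2: rank ker ∂_2 − rank ∂_3 = (20 − 20) − 0 = 0, and there is no ∂_3, so H_2 ≅ 0.

(K is a triangulation of the Klein bottle.)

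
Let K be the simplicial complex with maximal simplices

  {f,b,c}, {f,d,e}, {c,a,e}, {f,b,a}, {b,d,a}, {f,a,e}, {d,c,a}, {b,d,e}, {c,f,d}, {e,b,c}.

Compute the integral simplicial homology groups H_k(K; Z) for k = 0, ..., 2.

Fix the vertex order a < b < c < d < e < f and write every simplex with vertices in increasing order. Then dim K = 2 and the simplices of K are:

  0-simplices (6): a, b, c, d, e, f
  1-simplices (15): ab, ac, ad, ae, af, bc, bd, be, bf, cd, ce, cf, de, df, ef
  2-simplices (10): abd, abf, acd, ace, aef, bce, bcf, bde, cdf, def

so the chain groups are C_0 ≅ Z^6, C_1 ≅ Z^15, C_2 ≅ Z^10.

Boundary ∂_1: C_1 → C_0 sends each edge [p,q] (with p < q) to q − p.
The 6×15 boundary matrix has rank 5 and Smith normal form diag(1,1,1,1,1).

The boundary map ∂_2: C_2 → C_1 maps a triangle to the signed sum of its edges. For instance
  ∂abd = bd − ad + ab,
  ∂def = ef − df + de.
The 15×10 boundary matrix has rank 10 and Smith normal form diag(1,1,1,1,1,1,1,1,1,2).

Reading off H_k = ker ∂_k / im ∂_{k+1}:

  H_0: rank C_0 − rank ∂_1 = 6 − 5 = 1, and the invariant factors of ∂_1 are all 1, so H_0 ≅ Z.
  H_1: rank ker ∂_1 − rank ∂_2 = (15 − 5) − 10 = 0, and ∂_2 has invariant factor 2 > 1, so H_1 ≅ Z/2.
  H_2: rank ker ∂_2 − rank ∂_3 = (10 − 10) − 0 = 0, and there is no ∂_3, so H_2 ≅ 0.

H_0 ≅ Z,  H_1 ≅ Z/2,  H_2 = 0.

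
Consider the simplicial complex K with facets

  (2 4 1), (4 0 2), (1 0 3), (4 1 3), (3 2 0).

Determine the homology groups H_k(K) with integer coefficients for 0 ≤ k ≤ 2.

H_0 ≅ Z,  H_1 ≅ Z,  H_2 = 0.

We work with the vertex ordering 0 < 1 < 2 < 3 < 4. The simplices of K, each written with vertices in increasing order, are:

  0-simplices (5): [0], [1], [2], [3], [4]
  1-simplices (10): [0,1], [0,2], [0,3], [0,4], [1,2], [1,3], [1,4], [2,3], [2,4], [3,4]
  2-simplices (5): [0,1,3], [0,2,3], [0,2,4], [1,2,4], [1,3,4]

so the chain groups are C_0 ≅ Z^5, C_1 ≅ Z^10, C_2 ≅ Z^5.

Boundary ∂_1: C_1 → C_0 sends each edge [p,q] (with p < q) to q − p. For instance
  ∂[0,1] = [1] − [0].
This gives a 5×10 integer matrix of rank 4; reducing to Smith normal form yields diagonal entries (1,1,1,1).

The boundary map ∂_2: C_2 → C_1 maps a triangle to the signed sum of its edges. For instance
  ∂[0,1,3] = [1,3] − [0,3] + [0,1],
  ∂[0,2,3] = [2,3] − [0,3] + [0,2].
The 10×5 boundary matrix has rank 5 and Smith normal form diag(1,1,1,1,1).

Now H_k = ker ∂_k / im ∂_{k+1}, so:

  H_0: rank C_0 − rank ∂_1 = 5 − 4 = 1, and the invariant factors of ∂_1 are all 1, so H_0 = Z.
  H_1: rank ker ∂_1 − rank ∂_2 = (10 − 4) − 5 = 1, and the invariant factors of ∂_2 are all 1, so H_1 = Z.
  H_2: rank ker ∂_2 − rank ∂_3 = (5 − 5) − 0 = 0, and there is no ∂_3, so H_2 = 0.

(K is a triangulation of the Möbius band.)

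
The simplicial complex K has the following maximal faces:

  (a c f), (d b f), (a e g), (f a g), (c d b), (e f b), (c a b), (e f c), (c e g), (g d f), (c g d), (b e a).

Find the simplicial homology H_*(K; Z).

K has 7 vertices, 18 edges, 12 triangles.
rank ∂_0 = 0, rank ∂_1 = 6 ⇒ b_0 = 7 − 0 − 6 = 1; all invariant factors of ∂_1 are 1 so no torsion. So H_0 ≅ Z.
rank ∂_1 = 6, rank ∂_2 = 12 ⇒ b_1 = 18 − 6 − 12 = 0; ∂_2 has invariant factor(s) [2] giving torsion. So H_1 ≅ Z/2.
rank ∂_2 = 12, rank ∂_3 = 0 ⇒ b_2 = 12 − 12 − 0 = 0. So H_2 ≅ 0.

H_0 = Z,  H_1 = Z/2,  H_2 = 0.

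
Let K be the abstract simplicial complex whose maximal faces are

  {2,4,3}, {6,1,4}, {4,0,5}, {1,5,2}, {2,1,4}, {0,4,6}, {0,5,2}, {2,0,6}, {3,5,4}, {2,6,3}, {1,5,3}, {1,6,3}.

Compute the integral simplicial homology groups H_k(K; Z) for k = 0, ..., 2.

Order the vertices as 0 < 1 < 2 < 3 < 4 < 5 < 6. Listing each simplex with vertices in this order, K has dimension 2 with simplices:

  0-simplices (7): [0], [1], [2], [3], [4], [5], [6]
  1-simplices (18): [0,2], [0,4], [0,5], [0,6], [1,2], [1,3], [1,4], [1,5], [1,6], [2,3], [2,4], [2,5], [2,6], [3,4], [3,5], [3,6], [4,5], [4,6]
  2-simplices (12): [0,2,5], [0,2,6], [0,4,5], [0,4,6], [1,2,4], [1,2,5], [1,3,5], [1,3,6], [1,4,6], [2,3,4], [2,3,6], [3,4,5]

Hence C_0 ≅ Z^7, C_1 ≅ Z^18, C_2 ≅ Z^12.

Boundary ∂_1: C_1 → C_0 is given by ∂[p,q] = [q] − [p]. For instance
  ∂[2,5] = [5] − [2].
This gives a 7×18 integer matrix of rank 6; reducing to Smith normal form yields diagonal entries (1,1,1,1,1,1).

∂_2: C_2 → C_1 maps a triangle to the signed sum of its edges. For instance
  ∂[0,4,5] = [4,5] − [0,5] + [0,4],
  ∂[1,3,6] = [3,6] − [1,6] + [1,3].
The resulting 18×12 matrix has rank 12, and its Smith normal form has invariant factors (1,1,1,1,1,1,1,1,1,1,1,2).

Reading off H_k = ker ∂_k / im ∂_{k+1}:

  H_0: rank C_0 − rank ∂_1 = 7 − 6 = 1, and the invariant factors of ∂_1 are all 1, so H_0 ≅ Z.
  H_1: rank ker ∂_1 − rank ∂_2 = (18 − 6) − 12 = 0, and ∂_2 has invariant factor 2 > 1, so H_1 ≅ Z/2.
  H_2: rank ker ∂_2 − rank ∂_3 = (12 − 12) − 0 = 0, and there is no ∂_3, so H_2 ≅ 0.

As a check, the Euler characteristic is 7 − 18 + 12 = 1, which agrees with 1 − 0 + 0 = 1.
(K is a triangulation of the real projective plane RP^2.)

H_0 ≅ Z,  H_1 ≅ Z/2,  H_2 = 0.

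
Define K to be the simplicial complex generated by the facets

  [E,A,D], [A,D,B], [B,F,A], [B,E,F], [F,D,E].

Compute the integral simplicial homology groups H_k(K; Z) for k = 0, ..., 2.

We work with the vertex ordering A < B < D < E < F. The simplices of K, each written with vertices in increasing order, are:

  0-simplices (5): A, B, D, E, F
  1-simplices (10): AB, AD, AE, AF, BD, BE, BF, DE, DF, EF
  2-simplices (5): ABD, ABF, ADE, BEF, DEF

Hence C_0 ≅ Z^5, C_1 ≅ Z^10, C_2 ≅ Z^5.

∂_1: C_1 → C_0 sends each edge [p,q] (with p < q) to q − p. For instance
  ∂AF = F − A.
This gives a 5×10 integer matrix of rank 4; reducing to Smith normal form yields diagonal entries (1,1,1,1).

∂_2: C_2 → C_1 maps a triangle to the signed sum of its edges. For instance
  ∂ADE = DE − AE + AD,
  ∂ABD = BD − AD + AB.
The resulting 10×5 matrix has rank 5, and its Smith normal form has invariant factors (1,1,1,1,1).

Reading off H_k = ker ∂_k / im ∂_{k+1}:

  H_0: rank C_0 − rank ∂_1 = 5 − 4 = 1, and the invariant factors of ∂_1 are all 1, so H_0 = Z.
  H_1: rank ker ∂_1 − rank ∂_2 = (10 − 4) − 5 = 1, and the invariant factors of ∂_2 are all 1, so H_1 = Z.
  H_2: rank ker ∂_2 − rank ∂_3 = (5 − 5) − 0 = 0, and there is no ∂_3, so H_2 = 0.

As a check, the Euler characteristic is 5 − 10 + 5 = 0, which agrees with 1 − 1 + 0 = 0.

H_0 = Z,  H_1 = Z,  H_2 = 0.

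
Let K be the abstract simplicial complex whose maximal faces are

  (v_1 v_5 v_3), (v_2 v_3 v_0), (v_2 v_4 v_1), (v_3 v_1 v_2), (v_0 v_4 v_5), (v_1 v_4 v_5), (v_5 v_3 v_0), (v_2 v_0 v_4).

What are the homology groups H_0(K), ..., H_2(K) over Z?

Order the vertices as v_0 < v_1 < v_2 < v_3 < v_4 < v_5. Listing each simplex with vertices in this order, K has dimension 2 with simplices:

  0-simplices (6): [v_0], [v_1], [v_2], [v_3], [v_4], [v_5]
  1-simplices (12): [v_0,v_2], [v_0,v_3], [v_0,v_4], [v_0,v_5], [v_1,v_2], [v_1,v_3], [v_1,v_4], [v_1,v_5], [v_2,v_3], [v_2,v_4], [v_3,v_5], [v_4,v_5]
  2-simplices (8): [v_0,v_2,v_3], [v_0,v_2,v_4], [v_0,v_3,v_5], [v_0,v_4,v_5], [v_1,v_2,v_3], [v_1,v_2,v_4], [v_1,v_3,v_5], [v_1,v_4,v_5]

Hence C_0 ≅ Z^6, C_1 ≅ Z^12, C_2 ≅ Z^8.

The boundary map ∂_1: C_1 → C_0 is given by ∂[p,q] = [q] − [p]. For instance
  ∂[v_2,v_3] = [v_3] − [v_2].
As a 6×12 matrix over Z this has rank 5, with invariant factors (1,1,1,1,1).

∂_2: C_2 → C_1 maps a triangle to the signed sum of its edges. For instance
  ∂[v_1,v_4,v_5] = [v_4,v_5] − [v_1,v_5] + [v_1,v_4],
  ∂[v_0,v_4,v_5] = [v_4,v_5] − [v_0,v_5] + [v_0,v_4].
This gives a 12×8 integer matrix of rank 7; reducing to Smith normal form yields diagonal entries (1,1,1,1,1,1,1).

Reading off H_k = ker ∂_k / im ∂_{k+1}:

  H_0: rank C_0 − rank ∂_1 = 6 − 5 = 1, and the invariant factors of ∂_1 are all 1, so H_0 ≅ Z.
  H_1: rank ker ∂_1 − rank ∂_2 = (12 − 5) − 7 = 0, and the invariant factors of ∂_2 are all 1, so H_1 ≅ 0.
  H_2: rank ker ∂_2 − rank ∂_3 = (8 − 7) − 0 = 1, and there is no ∂_3, so H_2 ≅ Z.

As a check, the Euler characteristic is 6 − 12 + 8 = 2, which agrees with 1 − 0 + 1 = 2.
(K is a triangulation of the 2-sphere S^2.)

H_0 = Z,  H_1 = 0,  H_2 = Z.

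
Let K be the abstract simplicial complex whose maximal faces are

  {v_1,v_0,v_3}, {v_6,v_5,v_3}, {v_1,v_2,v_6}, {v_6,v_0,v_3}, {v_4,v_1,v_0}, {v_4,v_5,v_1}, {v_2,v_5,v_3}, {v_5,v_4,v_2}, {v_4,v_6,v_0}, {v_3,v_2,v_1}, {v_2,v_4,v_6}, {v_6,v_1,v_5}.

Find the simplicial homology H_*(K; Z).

H_0 ≅ Z,  H_1 ≅ Z/2,  H_2 = 0.

Fix the vertex order v_0 < v_1 < v_2 < v_3 < v_4 < v_5 < v_6 and write every simplex with vertices in increasing order. Then dim K = 2 and the simplices of K are:

  0-simplices (7): [v_0], [v_1], [v_2], [v_3], [v_4], [v_5], [v_6]
  1-simplices (18): (18 of them)
  2-simplices (12): (12 of them)

so the chain groups are C_0 ≅ Z^7, C_1 ≅ Z^18, C_2 ≅ Z^12.

∂_1: C_1 → C_0 maps an edge to its endpoints' difference, ∂[p,q] = q − p. For instance
  ∂[v_1,v_4] = [v_4] − [v_1].
This gives a 7×18 integer matrix of rank 6; reducing to Smith normal form yields diagonal entries (1,1,1,1,1,1).

The boundary map ∂_2: C_2 → C_1 acts by ∂[p,q,r] = [q,r] − [p,r] + [p,q]. For instance
  ∂[v_0,v_4,v_6] = [v_4,v_6] − [v_0,v_6] + [v_0,v_4],
  ∂[v_2,v_4,v_6] = [v_4,v_6] − [v_2,v_6] + [v_2,v_4].
The resulting 18×12 matrix has rank 12, and its Smith normal form has invariant factors (1,1,1,1,1,1,1,1,1,1,1,2).

From H_k ≅ ker(∂_k) / im(∂_{k+1}) we obtain:

  H_0: rank C_0 − rank ∂_1 = 7 − 6 = 1, and the invariant factors of ∂_1 are all 1, so H_0 = Z.
  H_1: rank ker ∂_1 − rank ∂_2 = (18 − 6) − 12 = 0, and ∂_2 has invariant factor 2 > 1, so H_1 = Z/2.
  H_2: rank ker ∂_2 − rank ∂_3 = (12 − 12) − 0 = 0, and there is no ∂_3, so H_2 = 0.

(K is a triangulation of the real projective plane RP^2.)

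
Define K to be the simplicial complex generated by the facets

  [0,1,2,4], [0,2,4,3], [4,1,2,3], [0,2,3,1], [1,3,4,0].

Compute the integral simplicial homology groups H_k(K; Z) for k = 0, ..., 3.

H_0 ≅ Z,  H_1 = 0,  H_2 = 0,  H_3 ≅ Z.

Take the total order 0 < 1 < 2 < 3 < 4 on the vertex set. Then K (dimension 3) consists of the simplices:

  0-simplices (5): [0], [1], [2], [3], [4]
  1-simplices (10): [0,1], [0,2], [0,3], [0,4], [1,2], [1,3], [1,4], [2,3], [2,4], [3,4]
  2-simplices (10): [0,1,2], [0,1,3], [0,1,4], [0,2,3], [0,2,4], [0,3,4], [1,2,3], [1,2,4], [1,3,4], [2,3,4]
  3-simplices (5): [0,1,2,3], [0,1,2,4], [0,1,3,4], [0,2,3,4], [1,2,3,4]

so the chain groups are C_0 ≅ Z^5, C_1 ≅ Z^10, C_2 ≅ Z^10, C_3 ≅ Z^5.

Boundary ∂_1: C_1 → C_0 sends each edge [p,q] (with p < q) to q − p. For instance
  ∂[2,4] = [4] − [2].
The 5×10 boundary matrix has rank 4 and Smith normal form diag(1,1,1,1).

The boundary map ∂_2: C_2 → C_1 sends each 2-simplex [p,q,r] to [q,r] − [p,r] + [p,q]. For instance
  ∂[0,3,4] = [3,4] − [0,4] + [0,3],
  ∂[1,2,3] = [2,3] − [1,3] + [1,2].
This gives a 10×10 integer matrix of rank 6; reducing to Smith normal form yields diagonal entries (1,1,1,1,1,1).

The boundary map ∂_3: C_3 → C_2 sends each 3-simplex σ to the alternating sum Σ_i (−1)^i (σ with its i-th vertex removed). For instance
  ∂[0,1,2,4] = [1,2,4] − [0,2,4] + [0,1,4] − [0,1,2],
  ∂[0,1,2,3] = [1,2,3] − [0,2,3] + [0,1,3] − [0,1,2].
The 10×5 boundary matrix has rank 4 and Smith normal form diag(1,1,1,1).

Computing H_k = (kernel of ∂_k) / (image of ∂_{k+1}):

  H_0: rank C_0 − rank ∂_1 = 5 − 4 = 1, and the invariant factors of ∂_1 are all 1, so H_0 ≅ Z.
  H_1: rank ker ∂_1 − rank ∂_2 = (10 − 4) − 6 = 0, and the invariant factors of ∂_2 are all 1, so H_1 ≅ 0.
  H_2: rank ker ∂_2 − rank ∂_3 = (10 − 6) − 4 = 0, and the invariant factors of ∂_3 are all 1, so H_2 ≅ 0.
  H_3: rank ker ∂_3 − rank ∂_4 = (5 − 4) − 0 = 1, and there is no ∂_4, so H_3 ≅ Z.

(K is a triangulation of the 3-sphere S^3.)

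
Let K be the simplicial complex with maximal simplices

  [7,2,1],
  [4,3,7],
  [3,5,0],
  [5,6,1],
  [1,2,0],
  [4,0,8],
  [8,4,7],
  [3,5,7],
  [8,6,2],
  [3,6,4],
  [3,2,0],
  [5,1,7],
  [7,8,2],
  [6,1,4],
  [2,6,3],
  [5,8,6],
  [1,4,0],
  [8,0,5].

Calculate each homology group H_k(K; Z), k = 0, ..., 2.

H_0 = Z,  H_1 = Z^2,  H_2 = Z.

Order the vertices as 0 < 1 < 2 < 3 < 4 < 5 < 6 < 7 < 8. Listing each simplex with vertices in this order, K has dimension 2 with simplices:

  0-simplices (9): [0], [1], [2], [3], [4], [5], [6], [7], [8]
  1-simplices (27): (27 of them)
  2-simplices (18): [0,1,2], [0,1,4], [0,2,3], [0,3,5], [0,4,8], [0,5,8], [1,2,7], [1,4,6], [1,5,6], [1,5,7], [2,3,6], [2,6,8], [2,7,8], [3,4,6], [3,4,7], [3,5,7], [4,7,8], [5,6,8]

giving chain groups C_0 ≅ Z^9, C_1 ≅ Z^27, C_2 ≅ Z^18.

Boundary ∂_1: C_1 → C_0 is given by ∂[p,q] = [q] − [p]. For instance
  ∂[1,6] = [6] − [1].
As a 9×27 matrix over Z this has rank 8, with invariant factors (1,1,1,1,1,1,1,1).

∂_2: C_2 → C_1 maps a triangle to the signed sum of its edges. For instance
  ∂[3,5,7] = [5,7] − [3,7] + [3,5],
  ∂[0,5,8] = [5,8] − [0,8] + [0,5].
This gives a 27×18 integer matrix of rank 17; reducing to Smith normal form yields diagonal entries (1,1,1,1,1,1,1,1,1,1,1,1,1,1,1,1,1).

Now H_k = ker ∂_k / im ∂_{k+1}, so:

  H_0: rank C_0 − rank ∂_1 = 9 − 8 = 1, and the invariant factors of ∂_1 are all 1, so H_0 ≅ Z.
  H_1: rank ker ∂_1 − rank ∂_2 = (27 − 8) − 17 = 2, and the invariant factors of ∂_2 are all 1, so H_1 ≅ Z^2.
  H_2: rank ker ∂_2 − rank ∂_3 = (18 − 17) − 0 = 1, and there is no ∂_3, so H_2 ≅ Z.

As a check, the Euler characteristic is 9 − 27 + 18 = 0, which agrees with 1 − 2 + 1 = 0.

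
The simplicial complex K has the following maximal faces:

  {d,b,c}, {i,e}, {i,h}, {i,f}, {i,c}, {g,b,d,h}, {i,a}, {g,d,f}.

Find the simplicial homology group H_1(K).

Order the vertices as a < b < c < d < e < f < g < h < i. Listing each simplex with vertices in this order, K has dimension 3 with simplices:

  0-simplices (9): a, b, c, d, e, f, g, h, i
  1-simplices (15): ai, bc, bd, bg, bh, cd, ci, df, dg, dh, ei, fg, fi, gh, hi
  2-simplices (6): bcd, bdg, bdh, bgh, dfg, dgh
  3-simplices (1): bdgh

Hence C_0 ≅ Z^9, C_1 ≅ Z^15, C_2 ≅ Z^6, C_3 ≅ Z^1.

The boundary map ∂_1: C_1 → C_0 sends each edge [p,q] (with p < q) to q − p. For instance
  ∂bc = c − b.
This gives a 9×15 integer matrix of rank 8; reducing to Smith normal form yields diagonal entries (1,1,1,1,1,1,1,1).

∂_2: C_2 → C_1 sends each 2-simplex [p,q,r] to [q,r] − [p,r] + [p,q]. For instance
  ∂dfg = fg − dg + df,
  ∂bdg = dg − bg + bd.
The resulting 15×6 matrix has rank 5, and its Smith normal form has invariant factors (1,1,1,1,1).

∂_3: C_3 → C_2 sends each 3-simplex σ to the alternating sum Σ_i (−1)^i (σ with its i-th vertex removed). For instance
  ∂bdgh = dgh − bgh + bdh − bdg.
This gives a 6×1 integer matrix of rank 1; reducing to Smith normal form yields diagonal entries (1).

Reading off H_k = ker ∂_k / im ∂_{k+1}:

  H_1: rank ker ∂_1 − rank ∂_2 = (15 − 8) − 5 = 2, and the invariant factors of ∂_2 are all 1, so H_1 ≅ Z^2.

H_1 ≅ Z^2.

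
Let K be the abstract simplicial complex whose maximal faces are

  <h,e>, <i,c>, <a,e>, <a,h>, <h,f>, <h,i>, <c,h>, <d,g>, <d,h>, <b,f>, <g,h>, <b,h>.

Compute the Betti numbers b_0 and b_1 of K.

b_0 = 1, b_1 = 4.

K has 9 vertices, 12 edges.
rank ∂_0 = 0, rank ∂_1 = 8 ⇒ b_0 = 9 − 0 − 8 = 1; all invariant factors of ∂_1 are 1 so no torsion. So H_0 ≅ Z.
rank ∂_1 = 8, rank ∂_2 = 0 ⇒ b_1 = 12 − 8 − 0 = 4. So H_1 ≅ Z^4.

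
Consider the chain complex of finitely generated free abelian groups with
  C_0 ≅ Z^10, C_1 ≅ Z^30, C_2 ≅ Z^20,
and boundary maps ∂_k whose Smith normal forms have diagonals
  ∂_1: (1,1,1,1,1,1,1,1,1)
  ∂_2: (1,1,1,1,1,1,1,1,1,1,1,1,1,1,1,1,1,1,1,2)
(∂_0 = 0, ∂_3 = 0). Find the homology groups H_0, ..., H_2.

H_0: b_0 = 10 − 0 − 9 = 1; torsion from ∂_1 factors > 1: none. So H_0 = Z.
H_1: b_1 = 30 − 9 − 20 = 1; torsion from ∂_2 factors > 1: [2]. So H_1 = Z ⊕ Z/2.
H_2: b_2 = 20 − 20 − 0 = 0; torsion from ∂_3 factors > 1: none. So H_2 = 0.

H_0 = Z,  H_1 = Z ⊕ Z/2,  H_2 = 0.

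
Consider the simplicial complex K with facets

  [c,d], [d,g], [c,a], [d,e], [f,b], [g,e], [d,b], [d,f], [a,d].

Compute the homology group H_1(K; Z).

H_1 = Z^3.

Fix the vertex order a < b < c < d < e < f < g and write every simplex with vertices in increasing order. Then dim K = 1 and the simplices of K are:

  0-simplices (7): a, b, c, d, e, f, g
  1-simplices (9): ac, ad, bd, bf, cd, de, df, dg, eg

Hence C_0 ≅ Z^7, C_1 ≅ Z^9.

Boundary ∂_1: C_1 → C_0 sends each edge [p,q] (with p < q) to q − p.
The 7×9 boundary matrix has rank 6 and Smith normal form diag(1,1,1,1,1,1).

Reading off H_k = ker ∂_k / im ∂_{k+1}:

  H_1: rank ker ∂_1 − rank ∂_2 = (9 − 6) − 0 = 3, and there is no ∂_2, so H_1 ≅ Z^3.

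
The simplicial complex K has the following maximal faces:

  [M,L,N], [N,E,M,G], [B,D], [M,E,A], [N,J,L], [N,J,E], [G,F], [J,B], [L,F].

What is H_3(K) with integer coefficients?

H_3 = 0.

Fix the vertex order A < B < D < E < F < G < J < L < M < N and write every simplex with vertices in increasing order. Then dim K = 3 and the simplices of K are:

  0-simplices (10): A, B, D, E, F, G, J, L, M, N
  1-simplices (17): AE, AM, BD, BJ, EG, EJ, EM, EN, FG, FL, GM, GN, JL, JN, LM, LN, MN
  2-simplices (8): AEM, EGM, EGN, EJN, EMN, GMN, JLN, LMN
  3-simplices (1): EGMN

so the chain groups are C_0 ≅ Z^10, C_1 ≅ Z^17, C_2 ≅ Z^8, C_3 ≅ Z^1.

∂_1: C_1 → C_0 maps an edge to its endpoints' difference, ∂[p,q] = q − p. For instance
  ∂GM = M − G.
The 10×17 boundary matrix has rank 9 and Smith normal form diag(1,1,1,1,1,1,1,1,1).

Boundary ∂_2: C_2 → C_1 acts by ∂[p,q,r] = [q,r] − [p,r] + [p,q]. For instance
  ∂EGN = GN − EN + EG,
  ∂GMN = MN − GN + GM.
As a 17×8 matrix over Z this has rank 7, with invariant factors (1,1,1,1,1,1,1).

Boundary ∂_3: C_3 → C_2 sends each 3-simplex σ to the alternating sum Σ_i (−1)^i (σ with its i-th vertex removed). For instance
  ∂EGMN = GMN − EMN + EGN − EGM.
The 8×1 boundary matrix has rank 1 and Smith normal form diag(1).

From H_k ≅ ker(∂_k) / im(∂_{k+1}) we obtain:

  H_3: rank ker ∂_3 − rank ∂_4 = (1 − 1) − 0 = 0, and there is no ∂_4, so H_3 = 0.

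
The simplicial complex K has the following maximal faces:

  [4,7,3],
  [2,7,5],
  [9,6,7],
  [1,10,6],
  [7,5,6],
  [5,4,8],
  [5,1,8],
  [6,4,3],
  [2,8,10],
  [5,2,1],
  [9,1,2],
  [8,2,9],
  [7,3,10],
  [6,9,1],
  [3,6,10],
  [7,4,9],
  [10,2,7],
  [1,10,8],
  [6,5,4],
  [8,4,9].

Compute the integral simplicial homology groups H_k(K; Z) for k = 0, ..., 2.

H_0 = Z,  H_1 = Z ⊕ Z_2,  H_2 = 0.

We work with the vertex ordering 1 < 2 < 3 < 4 < 5 < 6 < 7 < 8 < 9 < 10. The simplices of K, each written with vertices in increasing order, are:

  0-simplices (10): [1], [2], [3], [4], [5], [6], [7], [8], [9], [10]
  1-simplices (30): (30 of them)
  2-simplices (20): (20 of them)

Hence C_0 ≅ Z^10, C_1 ≅ Z^30, C_2 ≅ Z^20.

The boundary map ∂_1: C_1 → C_0 maps an edge to its endpoints' difference, ∂[p,q] = q − p. For instance
  ∂[3,7] = [7] − [3].
As a 10×30 matrix over Z this has rank 9, with invariant factors (1,1,1,1,1,1,1,1,1).

The boundary map ∂_2: C_2 → C_1 maps a triangle to the signed sum of its edges. For instance
  ∂[2,7,10] = [7,10] − [2,10] + [2,7],
  ∂[3,6,10] = [6,10] − [3,10] + [3,6].
As a 30×20 matrix over Z this has rank 20, with invariant factors (1,1,1,1,1,1,1,1,1,1,1,1,1,1,1,1,1,1,1,2).

From H_k ≅ ker(∂_k) / im(∂_{k+1}) we obtain:

  H_0: rank C_0 − rank ∂_1 = 10 − 9 = 1, and the invariant factors of ∂_1 are all 1, so H_0 ≅ Z.
  H_1: rank ker ∂_1 − rank ∂_2 = (30 − 9) − 20 = 1, and ∂_2 has invariant factor 2 > 1, so H_1 ≅ Z ⊕ Z_2.
  H_2: rank ker ∂_2 − rank ∂_3 = (20 − 20) − 0 = 0, and there is no ∂_3, so H_2 ≅ 0.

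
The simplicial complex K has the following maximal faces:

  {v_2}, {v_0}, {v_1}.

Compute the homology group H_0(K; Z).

H_0 ≅ Z^3.

K has 3 vertices.
rank ∂_0 = 0, rank ∂_1 = 0 ⇒ b_0 = 3 − 0 − 0 = 3. So H_0 ≅ Z^3.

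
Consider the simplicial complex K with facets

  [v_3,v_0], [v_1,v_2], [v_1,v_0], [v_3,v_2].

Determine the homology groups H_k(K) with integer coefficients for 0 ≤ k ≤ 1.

We work with the vertex ordering v_0 < v_1 < v_2 < v_3. The simplices of K, each written with vertices in increasing order, are:

  0-simplices (4): [v_0], [v_1], [v_2], [v_3]
  1-simplices (4): [v_0,v_1], [v_0,v_3], [v_1,v_2], [v_2,v_3]

giving chain groups C_0 ≅ Z^4, C_1 ≅ Z^4.

The boundary map ∂_1: C_1 → C_0 maps an edge to its endpoints' difference, ∂[p,q] = q − p. For instance
  ∂[v_2,v_3] = [v_3] − [v_2].
As a 4×4 matrix over Z this has rank 3, with invariant factors (1,1,1).

Computing H_k = (kernel of ∂_k) / (image of ∂_{k+1}):

  H_0: rank C_0 − rank ∂_1 = 4 − 3 = 1, and the invariant factors of ∂_1 are all 1, so H_0 ≅ Z.
  H_1: rank ker ∂_1 − rank ∂_2 = (4 − 3) − 0 = 1, and there is no ∂_2, so H_1 ≅ Z.

(K is a triangulation of the circle S^1.)

H_0 ≅ Z,  H_1 ≅ Z.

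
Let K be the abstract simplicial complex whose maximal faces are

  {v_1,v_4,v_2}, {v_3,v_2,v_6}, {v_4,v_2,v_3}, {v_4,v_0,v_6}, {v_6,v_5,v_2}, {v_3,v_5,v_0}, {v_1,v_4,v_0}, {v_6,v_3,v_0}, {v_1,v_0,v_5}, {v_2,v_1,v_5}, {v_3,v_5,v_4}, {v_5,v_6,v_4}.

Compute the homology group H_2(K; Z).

H_2 = 0.

K has 7 vertices, 18 edges, 12 triangles.
rank ∂_2 = 12, rank ∂_3 = 0 ⇒ b_2 = 12 − 12 − 0 = 0. So H_2 = 0.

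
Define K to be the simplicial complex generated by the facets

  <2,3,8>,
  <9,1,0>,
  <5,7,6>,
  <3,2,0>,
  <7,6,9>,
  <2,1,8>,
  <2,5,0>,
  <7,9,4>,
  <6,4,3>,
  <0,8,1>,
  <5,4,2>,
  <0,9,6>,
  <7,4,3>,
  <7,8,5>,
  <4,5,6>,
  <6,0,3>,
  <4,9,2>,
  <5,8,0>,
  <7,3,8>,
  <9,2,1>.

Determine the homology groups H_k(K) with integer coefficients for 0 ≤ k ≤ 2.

H_0 ≅ Z,  H_1 ≅ Z ⊕ Z/2,  H_2 = 0.

We work with the vertex ordering 0 < 1 < 2 < 3 < 4 < 5 < 6 < 7 < 8 < 9. The simplices of K, each written with vertices in increasing order, are:

  0-simplices (10): [0], [1], [2], [3], [4], [5], [6], [7], [8], [9]
  1-simplices (30): (30 of them)
  2-simplices (20): (20 of them)

giving chain groups C_0 ≅ Z^10, C_1 ≅ Z^30, C_2 ≅ Z^20.

∂_1: C_1 → C_0 sends each edge [p,q] (with p < q) to q − p. For instance
  ∂[2,3] = [3] − [2].
As a 10×30 matrix over Z this has rank 9, with invariant factors (1,1,1,1,1,1,1,1,1).

The boundary map ∂_2: C_2 → C_1 maps a triangle to the signed sum of its edges. For instance
  ∂[5,6,7] = [6,7] − [5,7] + [5,6],
  ∂[0,1,8] = [1,8] − [0,8] + [0,1].
As a 30×20 matrix over Z this has rank 20, with invariant factors (1,1,1,1,1,1,1,1,1,1,1,1,1,1,1,1,1,1,1,2).

Computing H_k = (kernel of ∂_k) / (image of ∂_{k+1}):

  H_0: rank C_0 − rank ∂_1 = 10 − 9 = 1, and the invariant factors of ∂_1 are all 1, so H_0 ≅ Z.
  H_1: rank ker ∂_1 − rank ∂_2 = (30 − 9) − 20 = 1, and ∂_2 has invariant factor 2 > 1, so H_1 ≅ Z ⊕ Z/2.
  H_2: rank ker ∂_2 − rank ∂_3 = (20 − 20) − 0 = 0, and there is no ∂_3, so H_2 ≅ 0.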